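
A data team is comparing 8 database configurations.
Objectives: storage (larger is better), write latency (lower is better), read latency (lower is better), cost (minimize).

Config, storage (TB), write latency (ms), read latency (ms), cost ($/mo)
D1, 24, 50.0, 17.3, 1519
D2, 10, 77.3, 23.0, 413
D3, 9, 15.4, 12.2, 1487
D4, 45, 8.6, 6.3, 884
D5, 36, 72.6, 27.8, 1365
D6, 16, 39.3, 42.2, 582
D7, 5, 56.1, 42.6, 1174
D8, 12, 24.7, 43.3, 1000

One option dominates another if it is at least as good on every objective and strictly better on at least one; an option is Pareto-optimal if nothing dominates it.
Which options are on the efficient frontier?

D2, D4, D6

D1: dominated by D4 (storage 45≥24, write latency 8.6≤50.0, read latency 6.3≤17.3, cost 884≤1519).
D2: not dominated (best cost).
D3: dominated by D4 (storage 45≥9, write latency 8.6≤15.4, read latency 6.3≤12.2, cost 884≤1487).
D4: not dominated (best storage).
D5: dominated by D4 (storage 45≥36, write latency 8.6≤72.6, read latency 6.3≤27.8, cost 884≤1365).
D6: not dominated.
D7: dominated by D4 (storage 45≥5, write latency 8.6≤56.1, read latency 6.3≤42.6, cost 884≤1174).
D8: dominated by D4 (storage 45≥12, write latency 8.6≤24.7, read latency 6.3≤43.3, cost 884≤1000).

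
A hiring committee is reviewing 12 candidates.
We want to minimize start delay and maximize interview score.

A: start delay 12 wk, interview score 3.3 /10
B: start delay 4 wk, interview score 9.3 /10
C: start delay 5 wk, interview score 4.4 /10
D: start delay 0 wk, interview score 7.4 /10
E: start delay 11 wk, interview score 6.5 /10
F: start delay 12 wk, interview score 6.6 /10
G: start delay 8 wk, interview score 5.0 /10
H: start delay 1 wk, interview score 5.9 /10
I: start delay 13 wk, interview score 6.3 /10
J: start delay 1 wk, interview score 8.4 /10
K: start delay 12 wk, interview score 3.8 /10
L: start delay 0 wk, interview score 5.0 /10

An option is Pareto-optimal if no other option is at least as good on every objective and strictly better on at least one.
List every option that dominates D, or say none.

none

A: worse on start delay (12 vs 0).
B: worse on start delay (4 vs 0).
C: worse on start delay (5 vs 0).
E: worse on start delay (11 vs 0).
F: worse on start delay (12 vs 0).
G: worse on start delay (8 vs 0).
H: worse on start delay (1 vs 0).
I: worse on start delay (13 vs 0).
J: worse on start delay (1 vs 0).
K: worse on start delay (12 vs 0).
L: worse on interview score (5.0 vs 7.4).
No option dominates D.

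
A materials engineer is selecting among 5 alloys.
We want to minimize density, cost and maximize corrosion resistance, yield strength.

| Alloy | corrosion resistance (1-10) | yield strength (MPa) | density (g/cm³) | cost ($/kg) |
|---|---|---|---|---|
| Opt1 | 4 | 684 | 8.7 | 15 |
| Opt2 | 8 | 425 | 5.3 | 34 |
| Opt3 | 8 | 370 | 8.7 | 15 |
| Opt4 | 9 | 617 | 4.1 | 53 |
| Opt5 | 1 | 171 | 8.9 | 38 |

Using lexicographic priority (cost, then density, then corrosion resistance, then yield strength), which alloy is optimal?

Opt3

First minimize cost: best is 15, kept {Opt1, Opt3}.
Then minimize density: best is 8.7, kept {Opt1, Opt3}.
Then maximize corrosion resistance: best is 8, kept {Opt3}.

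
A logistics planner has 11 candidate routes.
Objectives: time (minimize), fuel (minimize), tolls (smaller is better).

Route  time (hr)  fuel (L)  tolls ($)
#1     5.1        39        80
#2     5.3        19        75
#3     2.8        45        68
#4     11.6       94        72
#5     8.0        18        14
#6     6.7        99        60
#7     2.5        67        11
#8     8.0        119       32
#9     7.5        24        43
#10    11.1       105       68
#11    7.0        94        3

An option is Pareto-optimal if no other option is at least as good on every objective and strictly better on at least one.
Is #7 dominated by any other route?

No

#1: worse on time (5.1 vs 2.5).
#2: worse on time (5.3 vs 2.5).
#3: worse on time (2.8 vs 2.5).
#4: worse on time (11.6 vs 2.5).
#5: worse on time (8.0 vs 2.5).
#6: worse on time (6.7 vs 2.5).
#8: worse on time (8.0 vs 2.5).
#9: worse on time (7.5 vs 2.5).
#10: worse on time (11.1 vs 2.5).
#11: worse on time (7.0 vs 2.5).
No option is at least as good as #7 on every objective and strictly better on one.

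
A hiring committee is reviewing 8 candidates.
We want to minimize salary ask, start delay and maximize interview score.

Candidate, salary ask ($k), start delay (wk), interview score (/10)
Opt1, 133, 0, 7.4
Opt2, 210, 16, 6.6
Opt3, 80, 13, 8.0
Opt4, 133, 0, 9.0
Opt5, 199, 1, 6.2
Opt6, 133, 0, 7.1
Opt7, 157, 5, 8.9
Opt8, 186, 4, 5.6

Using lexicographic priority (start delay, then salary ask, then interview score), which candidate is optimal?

First minimize start delay: best is 0, kept {Opt1, Opt4, Opt6}.
Then minimize salary ask: best is 133, kept {Opt1, Opt4, Opt6}.
Then maximize interview score: best is 9.0, kept {Opt4}.

Opt4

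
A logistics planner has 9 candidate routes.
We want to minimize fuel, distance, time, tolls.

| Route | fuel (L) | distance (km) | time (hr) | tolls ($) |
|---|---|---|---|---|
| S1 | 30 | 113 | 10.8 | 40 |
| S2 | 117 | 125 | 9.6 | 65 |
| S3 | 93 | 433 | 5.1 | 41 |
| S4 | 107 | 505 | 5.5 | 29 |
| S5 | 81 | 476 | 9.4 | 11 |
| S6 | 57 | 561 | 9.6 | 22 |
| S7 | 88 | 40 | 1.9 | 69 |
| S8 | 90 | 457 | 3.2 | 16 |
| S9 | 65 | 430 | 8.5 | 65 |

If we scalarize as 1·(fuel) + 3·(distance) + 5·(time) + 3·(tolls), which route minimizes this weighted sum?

S1: 1·30 + 3·113 + 5·10.8 + 3·40 = 543.0
S2: 1·117 + 3·125 + 5·9.6 + 3·65 = 735.0
S3: 1·93 + 3·433 + 5·5.1 + 3·41 = 1540.5
S4: 1·107 + 3·505 + 5·5.5 + 3·29 = 1736.5
S5: 1·81 + 3·476 + 5·9.4 + 3·11 = 1589.0
S6: 1·57 + 3·561 + 5·9.6 + 3·22 = 1854.0
S7: 1·88 + 3·40 + 5·1.9 + 3·69 = 424.5
S8: 1·90 + 3·457 + 5·3.2 + 3·16 = 1525.0
S9: 1·65 + 3·430 + 5·8.5 + 3·65 = 1592.5
Lowest: S7 at 424.5.

S7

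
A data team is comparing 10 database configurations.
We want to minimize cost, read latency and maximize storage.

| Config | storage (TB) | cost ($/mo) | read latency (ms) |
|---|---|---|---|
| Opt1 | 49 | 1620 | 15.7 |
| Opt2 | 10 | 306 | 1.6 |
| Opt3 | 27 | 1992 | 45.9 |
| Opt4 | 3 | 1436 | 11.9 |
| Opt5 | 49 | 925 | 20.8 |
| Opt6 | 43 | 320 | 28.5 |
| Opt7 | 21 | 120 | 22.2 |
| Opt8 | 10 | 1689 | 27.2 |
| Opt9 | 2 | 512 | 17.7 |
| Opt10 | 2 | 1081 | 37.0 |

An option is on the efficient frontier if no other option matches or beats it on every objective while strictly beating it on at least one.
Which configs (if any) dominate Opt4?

Opt2: storage 10≥3, cost 306≤1436, read latency 1.6≤11.9 — dominates Opt4.
Others (Opt1, Opt3, Opt5, Opt6, Opt7, Opt8, Opt9, Opt10) are each worse than Opt4 on at least one objective.

Opt2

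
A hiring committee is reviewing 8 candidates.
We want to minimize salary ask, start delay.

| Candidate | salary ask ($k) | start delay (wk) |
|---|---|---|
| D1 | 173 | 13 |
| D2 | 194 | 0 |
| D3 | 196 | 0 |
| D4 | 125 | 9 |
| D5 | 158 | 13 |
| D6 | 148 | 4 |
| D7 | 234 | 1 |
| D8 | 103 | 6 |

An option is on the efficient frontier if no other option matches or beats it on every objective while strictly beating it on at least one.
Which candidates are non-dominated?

D2, D6, D8

D1: dominated by D4 (salary ask 125≤173, start delay 9≤13).
D2: not dominated.
D3: dominated by D2 (salary ask 194≤196, start delay 0≤0).
D4: dominated by D8 (salary ask 103≤125, start delay 6≤9).
D5: dominated by D4 (salary ask 125≤158, start delay 9≤13).
D6: not dominated.
D7: dominated by D2 (salary ask 194≤234, start delay 0≤1).
D8: not dominated (best salary ask).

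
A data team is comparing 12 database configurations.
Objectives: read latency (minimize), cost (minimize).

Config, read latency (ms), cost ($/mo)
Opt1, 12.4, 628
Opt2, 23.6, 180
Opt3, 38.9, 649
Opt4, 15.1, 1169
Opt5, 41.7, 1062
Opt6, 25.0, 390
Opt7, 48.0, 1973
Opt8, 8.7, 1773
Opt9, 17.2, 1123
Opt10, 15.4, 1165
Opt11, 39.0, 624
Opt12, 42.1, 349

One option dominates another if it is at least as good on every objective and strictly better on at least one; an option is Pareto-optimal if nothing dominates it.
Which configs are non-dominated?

Opt1, Opt2, Opt8

Opt1: not dominated.
Opt2: not dominated (best cost).
Opt3: dominated by Opt1 (read latency 12.4≤38.9, cost 628≤649).
Opt4: dominated by Opt1 (read latency 12.4≤15.1, cost 628≤1169).
Opt5: dominated by Opt1 (read latency 12.4≤41.7, cost 628≤1062).
Opt6: dominated by Opt2 (read latency 23.6≤25.0, cost 180≤390).
Opt7: dominated by Opt1 (read latency 12.4≤48.0, cost 628≤1973).
Opt8: not dominated (best read latency).
Opt9: dominated by Opt1 (read latency 12.4≤17.2, cost 628≤1123).
Opt10: dominated by Opt1 (read latency 12.4≤15.4, cost 628≤1165).
Opt11: dominated by Opt2 (read latency 23.6≤39.0, cost 180≤624).
Opt12: dominated by Opt2 (read latency 23.6≤42.1, cost 180≤349).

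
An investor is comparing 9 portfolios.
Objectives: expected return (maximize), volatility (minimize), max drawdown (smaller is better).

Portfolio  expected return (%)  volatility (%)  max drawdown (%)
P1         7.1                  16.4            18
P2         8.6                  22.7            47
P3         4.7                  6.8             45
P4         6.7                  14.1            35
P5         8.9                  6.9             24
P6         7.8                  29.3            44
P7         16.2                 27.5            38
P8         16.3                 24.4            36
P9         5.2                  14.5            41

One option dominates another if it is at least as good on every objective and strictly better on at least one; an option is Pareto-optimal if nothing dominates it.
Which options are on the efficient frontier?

P1, P3, P5, P8

P1: not dominated (best max drawdown).
P2: dominated by P5 (expected return 8.9≥8.6, volatility 6.9≤22.7, max drawdown 24≤47).
P3: not dominated (best volatility).
P4: dominated by P5 (expected return 8.9≥6.7, volatility 6.9≤14.1, max drawdown 24≤35).
P5: not dominated.
P6: dominated by P5 (expected return 8.9≥7.8, volatility 6.9≤29.3, max drawdown 24≤44).
P7: dominated by P8 (expected return 16.3≥16.2, volatility 24.4≤27.5, max drawdown 36≤38).
P8: not dominated (best expected return).
P9: dominated by P4 (expected return 6.7≥5.2, volatility 14.1≤14.5, max drawdown 35≤41).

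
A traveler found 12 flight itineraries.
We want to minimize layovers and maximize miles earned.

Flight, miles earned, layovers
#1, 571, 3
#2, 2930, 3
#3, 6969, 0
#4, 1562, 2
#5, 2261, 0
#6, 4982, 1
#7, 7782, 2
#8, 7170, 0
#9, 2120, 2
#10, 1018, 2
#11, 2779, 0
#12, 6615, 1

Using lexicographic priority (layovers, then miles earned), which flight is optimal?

First minimize layovers: best is 0, kept {#3, #5, #8, #11}.
Then maximize miles earned: best is 7170, kept {#8}.

#8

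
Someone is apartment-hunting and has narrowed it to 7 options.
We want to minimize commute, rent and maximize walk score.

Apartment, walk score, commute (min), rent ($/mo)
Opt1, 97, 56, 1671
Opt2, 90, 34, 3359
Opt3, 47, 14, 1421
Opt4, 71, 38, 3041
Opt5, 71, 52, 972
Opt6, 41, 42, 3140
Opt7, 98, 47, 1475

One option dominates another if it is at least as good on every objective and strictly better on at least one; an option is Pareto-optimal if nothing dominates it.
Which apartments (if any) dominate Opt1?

Opt7: walk score 98≥97, commute 47≤56, rent 1475≤1671 — dominates Opt1.
Others (Opt2, Opt3, Opt4, Opt5, Opt6) are each worse than Opt1 on at least one objective.

Opt7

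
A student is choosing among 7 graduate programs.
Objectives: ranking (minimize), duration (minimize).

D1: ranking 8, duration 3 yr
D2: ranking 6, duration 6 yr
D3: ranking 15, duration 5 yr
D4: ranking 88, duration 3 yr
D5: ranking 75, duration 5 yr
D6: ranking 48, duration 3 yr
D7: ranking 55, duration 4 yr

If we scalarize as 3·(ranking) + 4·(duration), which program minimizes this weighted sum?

D1: 3·8 + 4·3 = 36
D2: 3·6 + 4·6 = 42
D3: 3·15 + 4·5 = 65
D4: 3·88 + 4·3 = 276
D5: 3·75 + 4·5 = 245
D6: 3·48 + 4·3 = 156
D7: 3·55 + 4·4 = 181
Lowest: D1 at 36.

D1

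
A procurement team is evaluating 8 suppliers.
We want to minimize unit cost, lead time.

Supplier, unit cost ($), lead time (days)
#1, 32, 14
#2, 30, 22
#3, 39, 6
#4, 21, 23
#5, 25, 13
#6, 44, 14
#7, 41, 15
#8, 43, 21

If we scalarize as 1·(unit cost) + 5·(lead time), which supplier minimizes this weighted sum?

#3

#1: 1·32 + 5·14 = 102
#2: 1·30 + 5·22 = 140
#3: 1·39 + 5·6 = 69
#4: 1·21 + 5·23 = 136
#5: 1·25 + 5·13 = 90
#6: 1·44 + 5·14 = 114
#7: 1·41 + 5·15 = 116
#8: 1·43 + 5·21 = 148
Lowest: #3 at 69.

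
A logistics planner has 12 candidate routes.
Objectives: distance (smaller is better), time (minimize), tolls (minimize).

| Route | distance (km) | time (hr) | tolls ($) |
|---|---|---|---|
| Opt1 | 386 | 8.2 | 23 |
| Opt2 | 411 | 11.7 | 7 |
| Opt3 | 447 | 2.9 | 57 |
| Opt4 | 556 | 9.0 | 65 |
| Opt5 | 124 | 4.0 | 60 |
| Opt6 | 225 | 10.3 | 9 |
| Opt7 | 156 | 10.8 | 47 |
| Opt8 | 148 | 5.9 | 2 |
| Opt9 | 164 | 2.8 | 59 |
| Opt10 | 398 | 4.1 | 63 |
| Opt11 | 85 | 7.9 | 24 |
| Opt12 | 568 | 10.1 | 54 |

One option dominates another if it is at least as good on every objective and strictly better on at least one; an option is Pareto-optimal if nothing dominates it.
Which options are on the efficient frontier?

Opt1: dominated by Opt8 (distance 148≤386, time 5.9≤8.2, tolls 2≤23).
Opt2: dominated by Opt8 (distance 148≤411, time 5.9≤11.7, tolls 2≤7).
Opt3: not dominated.
Opt4: dominated by Opt1 (distance 386≤556, time 8.2≤9.0, tolls 23≤65).
Opt5: not dominated.
Opt6: dominated by Opt8 (distance 148≤225, time 5.9≤10.3, tolls 2≤9).
Opt7: dominated by Opt8 (distance 148≤156, time 5.9≤10.8, tolls 2≤47).
Opt8: not dominated (best tolls).
Opt9: not dominated (best time).
Opt10: dominated by Opt5 (distance 124≤398, time 4.0≤4.1, tolls 60≤63).
Opt11: not dominated (best distance).
Opt12: dominated by Opt1 (distance 386≤568, time 8.2≤10.1, tolls 23≤54).

Opt3, Opt5, Opt8, Opt9, Opt11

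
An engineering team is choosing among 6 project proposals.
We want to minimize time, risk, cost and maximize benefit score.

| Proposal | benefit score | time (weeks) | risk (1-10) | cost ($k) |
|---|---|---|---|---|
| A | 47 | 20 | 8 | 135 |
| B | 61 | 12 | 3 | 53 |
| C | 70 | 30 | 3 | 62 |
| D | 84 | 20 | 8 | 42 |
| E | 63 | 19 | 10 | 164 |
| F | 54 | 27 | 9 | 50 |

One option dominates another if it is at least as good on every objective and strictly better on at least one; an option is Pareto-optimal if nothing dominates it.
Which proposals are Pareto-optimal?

A: dominated by B (benefit score 61≥47, time 12≤20, risk 3≤8, cost 53≤135).
B: not dominated (best time).
C: not dominated.
D: not dominated (best benefit score).
E: not dominated.
F: dominated by D (benefit score 84≥54, time 20≤27, risk 8≤9, cost 42≤50).

B, C, D, E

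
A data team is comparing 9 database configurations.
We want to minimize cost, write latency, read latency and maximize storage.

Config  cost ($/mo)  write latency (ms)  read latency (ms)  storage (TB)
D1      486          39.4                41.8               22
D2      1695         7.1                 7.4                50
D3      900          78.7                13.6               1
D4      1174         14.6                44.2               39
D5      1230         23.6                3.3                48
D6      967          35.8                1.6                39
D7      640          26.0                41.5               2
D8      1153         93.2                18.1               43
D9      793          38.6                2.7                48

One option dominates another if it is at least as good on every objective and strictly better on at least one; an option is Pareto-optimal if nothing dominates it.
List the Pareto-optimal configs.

D1, D2, D4, D5, D6, D7, D9

D1: not dominated (best cost).
D2: not dominated (best write latency).
D3: dominated by D9 (cost 793≤900, write latency 38.6≤78.7, read latency 2.7≤13.6, storage 48≥1).
D4: not dominated.
D5: not dominated.
D6: not dominated (best read latency).
D7: not dominated.
D8: dominated by D9 (cost 793≤1153, write latency 38.6≤93.2, read latency 2.7≤18.1, storage 48≥43).
D9: not dominated.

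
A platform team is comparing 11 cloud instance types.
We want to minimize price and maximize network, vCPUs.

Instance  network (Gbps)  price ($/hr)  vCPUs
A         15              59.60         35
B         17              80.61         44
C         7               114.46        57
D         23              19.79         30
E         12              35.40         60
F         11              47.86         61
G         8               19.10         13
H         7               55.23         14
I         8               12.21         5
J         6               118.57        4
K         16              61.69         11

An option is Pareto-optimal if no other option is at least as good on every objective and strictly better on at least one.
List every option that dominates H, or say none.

D: network 23≥7, price 19.79≤55.23, vCPUs 30≥14 — dominates H.
E: network 12≥7, price 35.40≤55.23, vCPUs 60≥14 — dominates H.
F: network 11≥7, price 47.86≤55.23, vCPUs 61≥14 — dominates H.
Others (A, B, C, G, I, J, K) are each worse than H on at least one objective.

D, E, F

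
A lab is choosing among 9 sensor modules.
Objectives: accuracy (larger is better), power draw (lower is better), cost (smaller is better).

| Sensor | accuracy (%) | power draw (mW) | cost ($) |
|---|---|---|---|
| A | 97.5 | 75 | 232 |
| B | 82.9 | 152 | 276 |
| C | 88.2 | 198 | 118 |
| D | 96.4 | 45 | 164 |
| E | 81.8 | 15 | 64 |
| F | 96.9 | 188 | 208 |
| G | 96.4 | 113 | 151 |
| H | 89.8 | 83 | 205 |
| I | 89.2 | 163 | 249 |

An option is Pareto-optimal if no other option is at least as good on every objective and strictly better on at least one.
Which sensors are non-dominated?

A, C, D, E, F, G

A: not dominated (best accuracy).
B: dominated by A (accuracy 97.5≥82.9, power draw 75≤152, cost 232≤276).
C: not dominated.
D: not dominated.
E: not dominated (best power draw).
F: not dominated.
G: not dominated.
H: dominated by D (accuracy 96.4≥89.8, power draw 45≤83, cost 164≤205).
I: dominated by A (accuracy 97.5≥89.2, power draw 75≤163, cost 232≤249).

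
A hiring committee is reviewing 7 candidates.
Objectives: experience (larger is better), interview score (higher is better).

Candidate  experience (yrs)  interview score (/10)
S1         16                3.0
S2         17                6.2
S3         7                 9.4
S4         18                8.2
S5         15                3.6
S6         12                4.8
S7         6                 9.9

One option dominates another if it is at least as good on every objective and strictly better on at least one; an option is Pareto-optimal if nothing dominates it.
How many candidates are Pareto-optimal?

3

S1: dominated by S2 (experience 17≥16, interview score 6.2≥3.0).
S2: dominated by S4 (experience 18≥17, interview score 8.2≥6.2).
S3: not dominated.
S4: not dominated (best experience).
S5: dominated by S2 (experience 17≥15, interview score 6.2≥3.6).
S6: dominated by S2 (experience 17≥12, interview score 6.2≥4.8).
S7: not dominated (best interview score).
Pareto-optimal: S3, S4, S7 → 3.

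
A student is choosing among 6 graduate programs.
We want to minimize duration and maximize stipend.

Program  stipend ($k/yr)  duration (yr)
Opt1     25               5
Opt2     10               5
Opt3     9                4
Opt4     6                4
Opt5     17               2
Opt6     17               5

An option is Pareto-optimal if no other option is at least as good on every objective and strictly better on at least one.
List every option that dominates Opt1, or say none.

Opt2: worse on stipend (10 vs 25).
Opt3: worse on stipend (9 vs 25).
Opt4: worse on stipend (6 vs 25).
Opt5: worse on stipend (17 vs 25).
Opt6: worse on stipend (17 vs 25).
No option dominates Opt1.

none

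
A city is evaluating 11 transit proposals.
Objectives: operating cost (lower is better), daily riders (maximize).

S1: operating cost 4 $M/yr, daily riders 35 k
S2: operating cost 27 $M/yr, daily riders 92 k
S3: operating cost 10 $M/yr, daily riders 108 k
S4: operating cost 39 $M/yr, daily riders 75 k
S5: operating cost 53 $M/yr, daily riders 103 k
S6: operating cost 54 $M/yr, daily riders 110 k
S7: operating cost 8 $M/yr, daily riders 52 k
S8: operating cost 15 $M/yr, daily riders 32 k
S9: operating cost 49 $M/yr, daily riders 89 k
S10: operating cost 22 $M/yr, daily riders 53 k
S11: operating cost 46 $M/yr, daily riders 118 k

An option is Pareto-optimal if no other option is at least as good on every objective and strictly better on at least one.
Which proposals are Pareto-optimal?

S1, S3, S7, S11

S1: not dominated (best operating cost).
S2: dominated by S3 (operating cost 10≤27, daily riders 108≥92).
S3: not dominated.
S4: dominated by S2 (operating cost 27≤39, daily riders 92≥75).
S5: dominated by S3 (operating cost 10≤53, daily riders 108≥103).
S6: dominated by S11 (operating cost 46≤54, daily riders 118≥110).
S7: not dominated.
S8: dominated by S1 (operating cost 4≤15, daily riders 35≥32).
S9: dominated by S2 (operating cost 27≤49, daily riders 92≥89).
S10: dominated by S3 (operating cost 10≤22, daily riders 108≥53).
S11: not dominated (best daily riders).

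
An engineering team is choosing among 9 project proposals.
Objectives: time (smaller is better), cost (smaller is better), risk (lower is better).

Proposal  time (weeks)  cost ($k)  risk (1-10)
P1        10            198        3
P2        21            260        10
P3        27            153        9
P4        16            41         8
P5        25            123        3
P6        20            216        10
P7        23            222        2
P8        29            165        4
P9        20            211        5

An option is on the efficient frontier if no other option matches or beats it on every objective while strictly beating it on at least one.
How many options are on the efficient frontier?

P1: not dominated (best time).
P2: dominated by P1 (time 10≤21, cost 198≤260, risk 3≤10).
P3: dominated by P4 (time 16≤27, cost 41≤153, risk 8≤9).
P4: not dominated (best cost).
P5: not dominated.
P6: dominated by P1 (time 10≤20, cost 198≤216, risk 3≤10).
P7: not dominated (best risk).
P8: dominated by P5 (time 25≤29, cost 123≤165, risk 3≤4).
P9: dominated by P1 (time 10≤20, cost 198≤211, risk 3≤5).
Pareto-optimal: P1, P4, P5, P7 → 4.

4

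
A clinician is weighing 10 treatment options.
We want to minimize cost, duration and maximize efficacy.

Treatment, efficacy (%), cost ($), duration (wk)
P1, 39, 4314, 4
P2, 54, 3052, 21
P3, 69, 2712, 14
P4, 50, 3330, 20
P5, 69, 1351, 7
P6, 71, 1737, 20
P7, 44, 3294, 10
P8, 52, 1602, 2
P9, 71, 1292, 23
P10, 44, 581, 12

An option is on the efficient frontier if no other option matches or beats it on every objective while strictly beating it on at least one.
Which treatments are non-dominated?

P5, P6, P8, P9, P10

P1: dominated by P8 (efficacy 52≥39, cost 1602≤4314, duration 2≤4).
P2: dominated by P3 (efficacy 69≥54, cost 2712≤3052, duration 14≤21).
P3: dominated by P5 (efficacy 69≥69, cost 1351≤2712, duration 7≤14).
P4: dominated by P3 (efficacy 69≥50, cost 2712≤3330, duration 14≤20).
P5: not dominated.
P6: not dominated.
P7: dominated by P5 (efficacy 69≥44, cost 1351≤3294, duration 7≤10).
P8: not dominated (best duration).
P9: not dominated.
P10: not dominated (best cost).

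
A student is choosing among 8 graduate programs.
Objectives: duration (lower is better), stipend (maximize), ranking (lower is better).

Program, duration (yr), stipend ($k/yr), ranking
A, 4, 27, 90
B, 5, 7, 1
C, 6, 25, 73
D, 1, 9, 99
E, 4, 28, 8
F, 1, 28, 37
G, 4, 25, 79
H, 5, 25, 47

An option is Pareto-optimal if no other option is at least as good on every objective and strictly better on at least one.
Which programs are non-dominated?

B, E, F

A: dominated by E (duration 4≤4, stipend 28≥27, ranking 8≤90).
B: not dominated (best ranking).
C: dominated by E (duration 4≤6, stipend 28≥25, ranking 8≤73).
D: dominated by F (duration 1≤1, stipend 28≥9, ranking 37≤99).
E: not dominated.
F: not dominated.
G: dominated by E (duration 4≤4, stipend 28≥25, ranking 8≤79).
H: dominated by E (duration 4≤5, stipend 28≥25, ranking 8≤47).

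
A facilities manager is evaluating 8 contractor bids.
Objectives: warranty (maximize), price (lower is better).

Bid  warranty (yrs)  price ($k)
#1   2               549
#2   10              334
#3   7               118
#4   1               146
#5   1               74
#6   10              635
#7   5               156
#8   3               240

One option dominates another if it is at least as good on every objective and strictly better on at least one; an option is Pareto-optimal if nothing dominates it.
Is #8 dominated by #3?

#3 vs #8: warranty 7≥3, price 118≤240 — #3 is at least as good on every objective with at least one strict improvement.

Yes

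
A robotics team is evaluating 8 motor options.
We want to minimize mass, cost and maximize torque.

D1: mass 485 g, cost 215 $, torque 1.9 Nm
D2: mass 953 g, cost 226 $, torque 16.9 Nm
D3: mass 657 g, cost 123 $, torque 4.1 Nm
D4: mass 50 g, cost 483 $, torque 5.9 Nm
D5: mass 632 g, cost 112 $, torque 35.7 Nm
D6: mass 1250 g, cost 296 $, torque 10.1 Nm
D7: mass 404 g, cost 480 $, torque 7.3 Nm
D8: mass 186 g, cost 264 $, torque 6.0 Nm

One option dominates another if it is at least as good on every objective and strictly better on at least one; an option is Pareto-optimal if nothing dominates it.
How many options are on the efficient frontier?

D1: not dominated.
D2: dominated by D5 (mass 632≤953, cost 112≤226, torque 35.7≥16.9).
D3: dominated by D5 (mass 632≤657, cost 112≤123, torque 35.7≥4.1).
D4: not dominated (best mass).
D5: not dominated (best cost).
D6: dominated by D2 (mass 953≤1250, cost 226≤296, torque 16.9≥10.1).
D7: not dominated.
D8: not dominated.
Pareto-optimal: D1, D4, D5, D7, D8 → 5.

5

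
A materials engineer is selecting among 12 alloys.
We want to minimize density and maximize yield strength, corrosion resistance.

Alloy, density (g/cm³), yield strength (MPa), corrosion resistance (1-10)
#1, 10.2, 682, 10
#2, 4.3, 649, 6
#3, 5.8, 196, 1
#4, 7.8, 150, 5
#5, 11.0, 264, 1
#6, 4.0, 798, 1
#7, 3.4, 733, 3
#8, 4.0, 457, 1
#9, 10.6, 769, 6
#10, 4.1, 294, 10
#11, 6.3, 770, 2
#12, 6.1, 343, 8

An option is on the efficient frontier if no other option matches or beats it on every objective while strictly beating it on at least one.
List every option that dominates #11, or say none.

#1: worse on density (10.2 vs 6.3).
#2: worse on yield strength (649 vs 770).
#3: worse on yield strength (196 vs 770).
#4: worse on density (7.8 vs 6.3).
#5: worse on density (11.0 vs 6.3).
#6: worse on corrosion resistance (1 vs 2).
#7: worse on yield strength (733 vs 770).
#8: worse on yield strength (457 vs 770).
#9: worse on density (10.6 vs 6.3).
#10: worse on yield strength (294 vs 770).
#12: worse on yield strength (343 vs 770).
No option dominates #11.

none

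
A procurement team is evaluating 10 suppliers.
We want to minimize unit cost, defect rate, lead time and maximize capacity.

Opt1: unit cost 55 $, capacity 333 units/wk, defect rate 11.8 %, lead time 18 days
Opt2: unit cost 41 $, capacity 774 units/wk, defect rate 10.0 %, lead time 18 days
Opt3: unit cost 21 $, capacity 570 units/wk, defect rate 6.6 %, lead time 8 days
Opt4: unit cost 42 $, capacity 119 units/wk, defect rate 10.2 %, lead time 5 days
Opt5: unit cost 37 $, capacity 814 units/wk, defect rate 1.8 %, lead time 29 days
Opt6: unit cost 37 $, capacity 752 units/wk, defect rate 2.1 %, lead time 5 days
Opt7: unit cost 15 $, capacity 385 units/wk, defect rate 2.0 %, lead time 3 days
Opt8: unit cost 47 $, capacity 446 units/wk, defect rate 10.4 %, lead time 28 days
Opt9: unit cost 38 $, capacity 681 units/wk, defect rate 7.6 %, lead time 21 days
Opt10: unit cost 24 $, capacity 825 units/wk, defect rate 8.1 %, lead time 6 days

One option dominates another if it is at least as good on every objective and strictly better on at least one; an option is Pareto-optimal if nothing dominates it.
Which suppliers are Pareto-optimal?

Opt1: dominated by Opt2 (unit cost 41≤55, capacity 774≥333, defect rate 10.0≤11.8, lead time 18≤18).
Opt2: dominated by Opt10 (unit cost 24≤41, capacity 825≥774, defect rate 8.1≤10.0, lead time 6≤18).
Opt3: not dominated.
Opt4: dominated by Opt6 (unit cost 37≤42, capacity 752≥119, defect rate 2.1≤10.2, lead time 5≤5).
Opt5: not dominated (best defect rate).
Opt6: not dominated.
Opt7: not dominated (best unit cost).
Opt8: dominated by Opt2 (unit cost 41≤47, capacity 774≥446, defect rate 10.0≤10.4, lead time 18≤28).
Opt9: dominated by Opt6 (unit cost 37≤38, capacity 752≥681, defect rate 2.1≤7.6, lead time 5≤21).
Opt10: not dominated (best capacity).

Opt3, Opt5, Opt6, Opt7, Opt10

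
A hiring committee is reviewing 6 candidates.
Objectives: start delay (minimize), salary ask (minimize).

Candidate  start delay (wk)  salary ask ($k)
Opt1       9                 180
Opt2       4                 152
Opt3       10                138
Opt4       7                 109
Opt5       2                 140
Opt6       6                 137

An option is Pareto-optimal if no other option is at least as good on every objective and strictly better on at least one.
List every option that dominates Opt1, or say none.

Opt2: start delay 4≤9, salary ask 152≤180 — dominates Opt1.
Opt4: start delay 7≤9, salary ask 109≤180 — dominates Opt1.
Opt5: start delay 2≤9, salary ask 140≤180 — dominates Opt1.
Opt6: start delay 6≤9, salary ask 137≤180 — dominates Opt1.
Others (Opt3) are each worse than Opt1 on at least one objective.

Opt2, Opt4, Opt5, Opt6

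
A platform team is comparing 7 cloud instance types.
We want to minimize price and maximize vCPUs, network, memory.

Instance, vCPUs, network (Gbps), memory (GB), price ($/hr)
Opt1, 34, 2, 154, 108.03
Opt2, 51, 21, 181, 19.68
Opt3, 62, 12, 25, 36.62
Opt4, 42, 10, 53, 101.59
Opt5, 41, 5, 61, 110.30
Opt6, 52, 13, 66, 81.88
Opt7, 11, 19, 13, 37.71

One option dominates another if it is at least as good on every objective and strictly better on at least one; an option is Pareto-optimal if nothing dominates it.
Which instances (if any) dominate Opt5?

Opt2: vCPUs 51≥41, network 21≥5, memory 181≥61, price 19.68≤110.30 — dominates Opt5.
Opt6: vCPUs 52≥41, network 13≥5, memory 66≥61, price 81.88≤110.30 — dominates Opt5.
Others (Opt1, Opt3, Opt4, Opt7) are each worse than Opt5 on at least one objective.

Opt2, Opt6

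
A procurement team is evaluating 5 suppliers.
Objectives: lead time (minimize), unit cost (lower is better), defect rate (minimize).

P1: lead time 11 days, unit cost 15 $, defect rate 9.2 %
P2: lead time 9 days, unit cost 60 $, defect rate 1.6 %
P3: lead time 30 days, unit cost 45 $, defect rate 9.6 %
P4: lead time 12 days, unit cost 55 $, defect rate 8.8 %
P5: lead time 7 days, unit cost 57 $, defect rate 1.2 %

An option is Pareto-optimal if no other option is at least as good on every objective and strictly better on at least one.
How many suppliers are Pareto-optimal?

3

P1: not dominated (best unit cost).
P2: dominated by P5 (lead time 7≤9, unit cost 57≤60, defect rate 1.2≤1.6).
P3: dominated by P1 (lead time 11≤30, unit cost 15≤45, defect rate 9.2≤9.6).
P4: not dominated.
P5: not dominated (best lead time).
Pareto-optimal: P1, P4, P5 → 3.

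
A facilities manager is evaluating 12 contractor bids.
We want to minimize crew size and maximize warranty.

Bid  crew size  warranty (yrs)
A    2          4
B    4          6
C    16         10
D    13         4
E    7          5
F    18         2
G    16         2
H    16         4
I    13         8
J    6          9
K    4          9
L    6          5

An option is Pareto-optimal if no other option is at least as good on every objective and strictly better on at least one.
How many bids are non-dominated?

A: not dominated (best crew size).
B: dominated by K (crew size 4≤4, warranty 9≥6).
C: not dominated (best warranty).
D: dominated by A (crew size 2≤13, warranty 4≥4).
E: dominated by B (crew size 4≤7, warranty 6≥5).
F: dominated by A (crew size 2≤18, warranty 4≥2).
G: dominated by A (crew size 2≤16, warranty 4≥2).
H: dominated by A (crew size 2≤16, warranty 4≥4).
I: dominated by J (crew size 6≤13, warranty 9≥8).
J: dominated by K (crew size 4≤6, warranty 9≥9).
K: not dominated.
L: dominated by B (crew size 4≤6, warranty 6≥5).
Pareto-optimal: A, C, K → 3.

3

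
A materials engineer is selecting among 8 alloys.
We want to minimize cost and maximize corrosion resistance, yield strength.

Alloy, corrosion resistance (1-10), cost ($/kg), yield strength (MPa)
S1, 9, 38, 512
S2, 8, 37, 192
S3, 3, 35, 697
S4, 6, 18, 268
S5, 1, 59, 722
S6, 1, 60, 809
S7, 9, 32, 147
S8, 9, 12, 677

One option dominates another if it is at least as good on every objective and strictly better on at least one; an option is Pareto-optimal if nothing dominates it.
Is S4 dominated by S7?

S7 vs S4: S7 is worse on cost (32 vs 18), so it does not dominate S4.

No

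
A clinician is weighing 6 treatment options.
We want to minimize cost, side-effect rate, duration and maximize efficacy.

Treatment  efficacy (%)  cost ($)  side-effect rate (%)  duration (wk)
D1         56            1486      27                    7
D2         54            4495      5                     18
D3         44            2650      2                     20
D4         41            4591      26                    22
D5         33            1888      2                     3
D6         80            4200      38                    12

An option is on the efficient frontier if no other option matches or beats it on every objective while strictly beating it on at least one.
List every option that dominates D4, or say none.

D2: efficacy 54≥41, cost 4495≤4591, side-effect rate 5≤26, duration 18≤22 — dominates D4.
D3: efficacy 44≥41, cost 2650≤4591, side-effect rate 2≤26, duration 20≤22 — dominates D4.
Others (D1, D5, D6) are each worse than D4 on at least one objective.

D2, D3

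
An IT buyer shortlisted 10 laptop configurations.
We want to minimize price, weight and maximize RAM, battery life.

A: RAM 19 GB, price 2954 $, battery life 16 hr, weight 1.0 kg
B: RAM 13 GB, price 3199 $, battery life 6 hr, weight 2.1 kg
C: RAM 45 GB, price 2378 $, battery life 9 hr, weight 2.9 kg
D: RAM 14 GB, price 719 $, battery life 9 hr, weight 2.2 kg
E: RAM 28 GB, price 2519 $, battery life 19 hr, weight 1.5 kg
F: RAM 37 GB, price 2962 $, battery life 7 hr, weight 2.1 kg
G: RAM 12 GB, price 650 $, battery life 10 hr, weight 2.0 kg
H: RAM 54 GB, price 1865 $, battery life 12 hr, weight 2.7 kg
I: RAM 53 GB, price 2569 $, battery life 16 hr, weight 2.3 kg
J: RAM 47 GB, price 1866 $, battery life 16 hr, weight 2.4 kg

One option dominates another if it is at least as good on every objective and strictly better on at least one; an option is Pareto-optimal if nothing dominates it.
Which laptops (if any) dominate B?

A: RAM 19≥13, price 2954≤3199, battery life 16≥6, weight 1.0≤2.1 — dominates B.
E: RAM 28≥13, price 2519≤3199, battery life 19≥6, weight 1.5≤2.1 — dominates B.
F: RAM 37≥13, price 2962≤3199, battery life 7≥6, weight 2.1≤2.1 — dominates B.
Others (C, D, G, H, I, J) are each worse than B on at least one objective.

A, E, F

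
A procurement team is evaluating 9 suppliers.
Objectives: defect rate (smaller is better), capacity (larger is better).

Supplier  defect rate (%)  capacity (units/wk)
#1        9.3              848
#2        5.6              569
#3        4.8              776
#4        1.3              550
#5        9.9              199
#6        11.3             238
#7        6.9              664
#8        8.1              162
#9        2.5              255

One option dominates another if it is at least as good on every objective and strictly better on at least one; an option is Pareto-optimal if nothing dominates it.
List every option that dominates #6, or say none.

#1: defect rate 9.3≤11.3, capacity 848≥238 — dominates #6.
#2: defect rate 5.6≤11.3, capacity 569≥238 — dominates #6.
#3: defect rate 4.8≤11.3, capacity 776≥238 — dominates #6.
#4: defect rate 1.3≤11.3, capacity 550≥238 — dominates #6.
#7: defect rate 6.9≤11.3, capacity 664≥238 — dominates #6.
#9: defect rate 2.5≤11.3, capacity 255≥238 — dominates #6.
Others (#5, #8) are each worse than #6 on at least one objective.

#1, #2, #3, #4, #7, #9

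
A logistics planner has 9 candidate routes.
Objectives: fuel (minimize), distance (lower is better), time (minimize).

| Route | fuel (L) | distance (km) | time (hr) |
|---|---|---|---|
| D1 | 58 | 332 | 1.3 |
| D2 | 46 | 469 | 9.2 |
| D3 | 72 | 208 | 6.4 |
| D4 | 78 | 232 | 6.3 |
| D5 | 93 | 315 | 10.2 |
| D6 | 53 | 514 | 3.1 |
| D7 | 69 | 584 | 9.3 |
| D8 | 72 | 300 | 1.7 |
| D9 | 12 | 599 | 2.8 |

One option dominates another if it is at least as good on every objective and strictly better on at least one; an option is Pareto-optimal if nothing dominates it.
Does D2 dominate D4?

D2 vs D4: D2 is worse on distance (469 vs 232), so it does not dominate D4.

No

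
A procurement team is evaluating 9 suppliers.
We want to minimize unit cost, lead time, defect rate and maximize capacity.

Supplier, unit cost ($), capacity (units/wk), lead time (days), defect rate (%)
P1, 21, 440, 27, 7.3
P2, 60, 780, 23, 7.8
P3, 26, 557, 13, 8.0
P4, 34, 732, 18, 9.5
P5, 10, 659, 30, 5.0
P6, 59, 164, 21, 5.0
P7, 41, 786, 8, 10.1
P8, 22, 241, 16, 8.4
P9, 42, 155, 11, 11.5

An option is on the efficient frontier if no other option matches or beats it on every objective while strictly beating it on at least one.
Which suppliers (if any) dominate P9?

P7

P7: unit cost 41≤42, capacity 786≥155, lead time 8≤11, defect rate 10.1≤11.5 — dominates P9.
Others (P1, P2, P3, P4, P5, P6, P8) are each worse than P9 on at least one objective.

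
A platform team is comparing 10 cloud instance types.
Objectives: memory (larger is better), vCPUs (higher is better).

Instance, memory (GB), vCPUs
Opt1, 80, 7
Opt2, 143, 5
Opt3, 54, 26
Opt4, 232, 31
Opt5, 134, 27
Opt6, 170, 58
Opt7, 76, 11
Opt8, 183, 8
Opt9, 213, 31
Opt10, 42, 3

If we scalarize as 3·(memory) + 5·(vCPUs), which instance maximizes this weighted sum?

Opt1: 3·80 + 5·7 = 275
Opt2: 3·143 + 5·5 = 454
Opt3: 3·54 + 5·26 = 292
Opt4: 3·232 + 5·31 = 851
Opt5: 3·134 + 5·27 = 537
Opt6: 3·170 + 5·58 = 800
Opt7: 3·76 + 5·11 = 283
Opt8: 3·183 + 5·8 = 589
Opt9: 3·213 + 5·31 = 794
Opt10: 3·42 + 5·3 = 141
Highest: Opt4 at 851.

Opt4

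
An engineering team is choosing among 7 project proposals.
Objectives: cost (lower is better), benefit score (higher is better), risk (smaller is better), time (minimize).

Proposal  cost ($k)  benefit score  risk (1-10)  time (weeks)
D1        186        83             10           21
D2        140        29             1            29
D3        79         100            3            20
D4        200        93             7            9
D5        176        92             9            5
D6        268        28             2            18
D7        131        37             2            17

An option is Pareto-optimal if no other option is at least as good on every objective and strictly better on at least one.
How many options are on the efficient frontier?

D1: dominated by D3 (cost 79≤186, benefit score 100≥83, risk 3≤10, time 20≤21).
D2: not dominated (best risk).
D3: not dominated (best cost).
D4: not dominated.
D5: not dominated (best time).
D6: dominated by D7 (cost 131≤268, benefit score 37≥28, risk 2≤2, time 17≤18).
D7: not dominated.
Pareto-optimal: D2, D3, D4, D5, D7 → 5.

5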